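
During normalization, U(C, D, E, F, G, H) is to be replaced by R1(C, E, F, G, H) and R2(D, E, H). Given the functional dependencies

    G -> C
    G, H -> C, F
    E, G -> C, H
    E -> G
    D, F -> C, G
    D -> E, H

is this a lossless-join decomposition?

Yes

Common attributes: R1 ∩ R2 = {E, H}.
Closure of {E, H}: E → G applies, adding G; G → C applies, adding C; G, H → C, F applies, adding F. So (E, H)⁺ = {C, E, F, G, H}.
This closure contains every attribute of R1, so R1 ∩ R2 → R1. The join is lossless.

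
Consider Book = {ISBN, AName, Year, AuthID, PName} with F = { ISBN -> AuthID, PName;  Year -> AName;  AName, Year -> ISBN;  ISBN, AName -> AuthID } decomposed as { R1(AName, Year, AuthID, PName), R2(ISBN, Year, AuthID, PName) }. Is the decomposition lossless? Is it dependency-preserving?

Lossless test: (Year, AuthID, PName)⁺ = {ISBN, AName, Year, AuthID, PName}, which contains all of one fragment — lossless.
Dependency preservation: AName, Year → ISBN; ISBN, AName → AuthID are not contained in any single fragment, but the restricted closure of each left-hand side across the fragments still reaches the right-hand side; the remaining FDs each lie inside some fragment. All dependencies are preserved.

lossless and dependency-preserving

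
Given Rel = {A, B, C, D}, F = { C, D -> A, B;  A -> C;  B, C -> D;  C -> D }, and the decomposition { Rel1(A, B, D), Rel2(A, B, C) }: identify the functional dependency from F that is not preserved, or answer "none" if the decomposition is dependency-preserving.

none

C, D → A, B: restricted closure across fragments reaches A, B.
A → C lies within Rel2.
B, C → D: restricted closure across fragments reaches D.
C → D: restricted closure across fragments reaches D.
Every dependency is enforceable on the fragments, so the decomposition is dependency-preserving.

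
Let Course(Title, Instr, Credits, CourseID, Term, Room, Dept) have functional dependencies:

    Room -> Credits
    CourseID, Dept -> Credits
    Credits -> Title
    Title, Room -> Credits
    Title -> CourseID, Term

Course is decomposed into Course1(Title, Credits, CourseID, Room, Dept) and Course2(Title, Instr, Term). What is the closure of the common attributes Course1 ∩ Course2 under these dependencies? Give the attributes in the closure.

Title, CourseID, Term

Course1 ∩ Course2 = {Title}.
Title → CourseID, Term applies, adding CourseID, Term
Closure: {Title, CourseID, Term}.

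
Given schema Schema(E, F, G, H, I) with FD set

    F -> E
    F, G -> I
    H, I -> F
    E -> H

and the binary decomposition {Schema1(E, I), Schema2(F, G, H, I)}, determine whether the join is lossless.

No

Common attributes: Schema1 ∩ Schema2 = {I}.
No dependency enlarges {I}, so (I)⁺ = {I}.
The closure contains neither all of Schema1 = {E, I} nor all of Schema2 = {F, G, H, I}, so the common attributes are not a superkey of either fragment. The join is lossy.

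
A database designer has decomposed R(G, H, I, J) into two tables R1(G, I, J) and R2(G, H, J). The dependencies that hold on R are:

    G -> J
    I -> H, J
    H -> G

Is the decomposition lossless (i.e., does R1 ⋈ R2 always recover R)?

Common attributes: R1 ∩ R2 = {G, J}.
No dependency enlarges {G, J}, so (G, J)⁺ = {G, J}.
The closure contains neither all of R1 = {G, I, J} nor all of R2 = {G, H, J}, so the common attributes are not a superkey of either fragment. The join is lossy.

No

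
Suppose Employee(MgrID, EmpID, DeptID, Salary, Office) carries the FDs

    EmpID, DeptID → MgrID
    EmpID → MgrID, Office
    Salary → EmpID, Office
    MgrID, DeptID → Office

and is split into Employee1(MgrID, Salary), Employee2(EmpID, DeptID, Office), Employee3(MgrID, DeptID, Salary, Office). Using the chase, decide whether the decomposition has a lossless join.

Chase test. Columns are MgrID, EmpID, DeptID, Salary, Office; row i has aⱼ where attribute j ∈ Employeei, else bᵢⱼ.
Initial tableau (one row per fragment):
  row 1: a1 b12 b13 a4 b15
  row 2: b21 a2 a3 b24 a5
  row 3: a1 b32 a3 a4 a5
Rows 1 and 3 agree on Salary; apply Salary→EmpID, Office and equate their EmpID, Office entries.
No row becomes fully distinguished — the join is lossy.

No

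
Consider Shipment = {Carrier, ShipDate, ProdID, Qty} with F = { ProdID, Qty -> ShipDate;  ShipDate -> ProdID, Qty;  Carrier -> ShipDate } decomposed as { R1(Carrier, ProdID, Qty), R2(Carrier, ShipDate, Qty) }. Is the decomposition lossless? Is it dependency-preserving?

Lossless test: (Carrier, Qty)⁺ = {Carrier, ShipDate, ProdID, Qty}, which contains all of one fragment — lossless.
Dependency preservation: the restricted closure of {ProdID, Qty} across the fragments never reaches {ShipDate}, so ProdID, Qty → ShipDate cannot be enforced without a join — not preserved.

lossless but not dependency-preserving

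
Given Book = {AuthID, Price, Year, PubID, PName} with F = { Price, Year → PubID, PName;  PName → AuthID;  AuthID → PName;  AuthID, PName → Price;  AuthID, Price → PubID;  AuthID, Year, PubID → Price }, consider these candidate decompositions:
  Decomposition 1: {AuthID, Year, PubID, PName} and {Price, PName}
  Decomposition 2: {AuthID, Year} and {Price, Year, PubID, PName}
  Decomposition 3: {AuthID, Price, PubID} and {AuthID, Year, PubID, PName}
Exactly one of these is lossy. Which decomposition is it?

Decomposition 2

Decomposition 1: common = {PName}, closure = {AuthID, Price, PubID, PName} → lossless.
Decomposition 2: common = {Year}, closure = {Year} → lossy.
Decomposition 3: common = {AuthID, PubID}, closure = {AuthID, Price, PubID, PName} → lossless.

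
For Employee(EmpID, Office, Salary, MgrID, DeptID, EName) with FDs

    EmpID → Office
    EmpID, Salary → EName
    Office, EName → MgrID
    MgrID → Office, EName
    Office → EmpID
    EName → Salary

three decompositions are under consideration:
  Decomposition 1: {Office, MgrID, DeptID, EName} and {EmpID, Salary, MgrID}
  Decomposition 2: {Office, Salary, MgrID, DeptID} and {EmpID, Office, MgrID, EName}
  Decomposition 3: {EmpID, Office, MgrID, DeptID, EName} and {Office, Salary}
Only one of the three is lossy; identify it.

Decomposition 3

Decomposition 1: common = {MgrID}, closure = {EmpID, Office, Salary, MgrID, EName} → lossless.
Decomposition 2: common = {Office, MgrID}, closure = {EmpID, Office, Salary, MgrID, EName} → lossless.
Decomposition 3: common = {Office}, closure = {EmpID, Office} → lossy.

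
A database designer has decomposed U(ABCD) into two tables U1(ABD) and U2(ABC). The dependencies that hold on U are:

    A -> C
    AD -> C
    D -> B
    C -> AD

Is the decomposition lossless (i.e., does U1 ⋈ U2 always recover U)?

Yes

Common attributes: U1 ∩ U2 = {AB}.
Closure of {AB}: A → C applies, adding C; C → AD applies, adding D. So (AB)⁺ = {ABCD}.
This closure contains every attribute of U1, so U1 ∩ U2 → U1. The join is lossless.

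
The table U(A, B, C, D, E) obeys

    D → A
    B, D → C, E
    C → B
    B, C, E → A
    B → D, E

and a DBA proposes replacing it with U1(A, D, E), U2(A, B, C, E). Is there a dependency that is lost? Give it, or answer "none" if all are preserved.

Check B → D, E: no single fragment contains all of {B, D, E}, and the restricted closure of {B} across the fragments never reaches {D, E}.
D → A is preserved.
B, D → C, E is preserved.
C → B is preserved.
B, C, E → A is preserved.

B → D, E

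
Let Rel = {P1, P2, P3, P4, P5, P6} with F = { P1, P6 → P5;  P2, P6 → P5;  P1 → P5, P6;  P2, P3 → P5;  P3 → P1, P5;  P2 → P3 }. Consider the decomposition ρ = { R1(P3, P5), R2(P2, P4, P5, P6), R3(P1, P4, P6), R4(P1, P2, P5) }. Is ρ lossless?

Chase test. Columns are P1, P2, P3, P4, P5, P6; row i has aⱼ where attribute j ∈ Ri, else bᵢⱼ.
Initial tableau (one row per fragment):
  row 1: b11 b12 a3 b14 a5 b16
  row 2: b21 a2 b23 a4 a5 a6
  row 3: a1 b32 b33 a4 b35 a6
  row 4: a1 a2 b43 b44 a5 b46
Rows 3 and 4 agree on P1; apply P1→P5, P6 and equate their P5, P6 entries.
Rows 2 and 4 agree on P2; apply P2→P3 and equate their P3 entries.
Rows 2 and 4 agree on P3; apply P3→P1, P5 and equate their P1, P5 entries.
No row becomes fully distinguished — the join is lossy.

No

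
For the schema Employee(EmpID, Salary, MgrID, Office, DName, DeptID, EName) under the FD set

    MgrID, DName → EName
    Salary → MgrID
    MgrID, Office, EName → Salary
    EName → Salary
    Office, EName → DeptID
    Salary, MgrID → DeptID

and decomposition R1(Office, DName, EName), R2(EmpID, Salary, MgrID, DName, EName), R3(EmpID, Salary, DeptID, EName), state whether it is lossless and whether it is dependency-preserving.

Lossless test (chase): Rows 2 and 3 agree on Salary; apply Salary→MgrID and equate their MgrID entries. Rows 1 and 2 agree on EName; apply EName→Salary and equate their Salary entries. Rows 2 and 3 agree on Salary, MgrID; apply Salary, MgrID→DeptID and equate their DeptID entries. Rows 1 and 2 agree on Salary; apply Salary→MgrID and equate their MgrID entries. Rows 1 and 2 agree on Salary, MgrID; apply Salary, MgrID→DeptID and equate their DeptID entries. No row becomes fully distinguished — the join is lossy.
Dependency preservation: MgrID, Office, EName → Salary; Office, EName → DeptID; Salary, MgrID → DeptID are not contained in any single fragment, but the restricted closure of each left-hand side across the fragments still reaches the right-hand side; the remaining FDs each lie inside some fragment. All dependencies are preserved.

lossy but dependency-preserving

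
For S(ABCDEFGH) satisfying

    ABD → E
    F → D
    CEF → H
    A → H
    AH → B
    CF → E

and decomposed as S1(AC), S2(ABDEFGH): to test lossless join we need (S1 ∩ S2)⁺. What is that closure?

ABH

S1 ∩ S2 = {A}.
A → H applies, adding H
AH → B applies, adding B
Closure: {ABH}.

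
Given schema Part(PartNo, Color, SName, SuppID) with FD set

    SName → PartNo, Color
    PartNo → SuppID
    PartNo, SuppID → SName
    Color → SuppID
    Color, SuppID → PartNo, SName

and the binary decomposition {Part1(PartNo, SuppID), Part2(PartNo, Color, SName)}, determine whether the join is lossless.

Yes

Common attributes: Part1 ∩ Part2 = {PartNo}.
Closure of {PartNo}: PartNo → SuppID applies, adding SuppID; PartNo, SuppID → SName applies, adding SName; SName → PartNo, Color applies, adding Color. So (PartNo)⁺ = {PartNo, Color, SName, SuppID}.
This closure contains every attribute of Part1, so Part1 ∩ Part2 → Part1. The join is lossless.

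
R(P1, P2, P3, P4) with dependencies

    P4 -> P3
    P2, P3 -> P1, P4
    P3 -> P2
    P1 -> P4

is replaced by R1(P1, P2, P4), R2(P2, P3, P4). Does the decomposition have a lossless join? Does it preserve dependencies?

Lossless test: (P2, P4)⁺ = {P1, P2, P3, P4}, which contains all of one fragment — lossless.
Dependency preservation: P2, P3 → P1, P4 is not contained in any single fragment, but the restricted closure of its left-hand side across the fragments still reaches the right-hand side; the remaining FDs each lie inside some fragment. All dependencies are preserved.

lossless and dependency-preserving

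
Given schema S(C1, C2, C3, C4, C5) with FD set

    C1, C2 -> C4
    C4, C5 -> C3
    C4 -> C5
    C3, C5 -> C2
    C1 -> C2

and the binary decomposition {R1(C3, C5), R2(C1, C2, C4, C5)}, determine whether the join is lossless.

No

Common attributes: R1 ∩ R2 = {C5}.
No dependency enlarges {C5}, so (C5)⁺ = {C5}.
The closure contains neither all of R1 = {C3, C5} nor all of R2 = {C1, C2, C4, C5}, so the common attributes are not a superkey of either fragment. The join is lossy.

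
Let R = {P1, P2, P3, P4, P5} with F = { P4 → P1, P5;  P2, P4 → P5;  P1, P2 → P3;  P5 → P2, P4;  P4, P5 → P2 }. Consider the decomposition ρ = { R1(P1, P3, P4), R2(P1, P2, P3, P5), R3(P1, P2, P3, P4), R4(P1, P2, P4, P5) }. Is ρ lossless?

Yes

Chase test. Columns are P1, P2, P3, P4, P5; row i has aⱼ where attribute j ∈ Ri, else bᵢⱼ.
Initial tableau (one row per fragment):
  row 1: a1 b12 a3 a4 b15
  row 2: a1 a2 a3 b24 a5
  row 3: a1 a2 a3 a4 b35
  row 4: a1 a2 b43 a4 a5
Rows 1 and 3 agree on P4; apply P4→P1, P5 and equate their P1, P5 entries.
Rows 1 and 4 agree on P4; apply P4→P1, P5 and equate their P1, P5 entries.
Rows 2 and 4 agree on P1, P2; apply P1, P2→P3 and equate their P3 entries.
Rows 1 and 2 agree on P5; apply P5→P2, P4 and equate their P2, P4 entries.
Row 1 is now all distinguished symbols — the join is lossless.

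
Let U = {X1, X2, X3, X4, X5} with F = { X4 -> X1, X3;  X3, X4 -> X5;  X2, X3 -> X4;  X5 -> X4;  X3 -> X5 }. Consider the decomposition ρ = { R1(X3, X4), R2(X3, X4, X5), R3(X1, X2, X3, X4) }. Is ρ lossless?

Yes

Chase test. Columns are X1, X2, X3, X4, X5; row i has aⱼ where attribute j ∈ Ri, else bᵢⱼ.
Initial tableau (one row per fragment):
  row 1: b11 b12 a3 a4 b15
  row 2: b21 b22 a3 a4 a5
  row 3: a1 a2 a3 a4 b35
Rows 1 and 2 agree on X4; apply X4→X1, X3 and equate their X1, X3 entries.
Rows 1 and 3 agree on X4; apply X4→X1, X3 and equate their X1, X3 entries.
Rows 1 and 2 agree on X3, X4; apply X3, X4→X5 and equate their X5 entries.
Rows 1 and 3 agree on X3, X4; apply X3, X4→X5 and equate their X5 entries.
Row 3 is now all distinguished symbols — the join is lossless.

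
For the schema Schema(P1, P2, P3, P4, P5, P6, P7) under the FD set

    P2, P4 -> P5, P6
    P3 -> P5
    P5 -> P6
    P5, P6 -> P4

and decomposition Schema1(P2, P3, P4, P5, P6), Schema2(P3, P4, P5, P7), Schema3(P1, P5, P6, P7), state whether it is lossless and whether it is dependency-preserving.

Lossless test (chase): Rows 1 and 2 agree on P5; apply P5→P6 and equate their P6 entries. Rows 1 and 3 agree on P5, P6; apply P5, P6→P4 and equate their P4 entries. No row becomes fully distinguished — the join is lossy.
Dependency preservation: every FD's attributes lie within a single fragment, so each can be enforced locally — preserved.

lossy but dependency-preserving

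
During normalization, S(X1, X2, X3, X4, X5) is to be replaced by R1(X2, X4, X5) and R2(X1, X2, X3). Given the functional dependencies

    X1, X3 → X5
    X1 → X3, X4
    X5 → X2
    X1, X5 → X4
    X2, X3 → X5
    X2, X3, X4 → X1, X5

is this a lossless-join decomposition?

No

Common attributes: R1 ∩ R2 = {X2}.
No dependency enlarges {X2}, so (X2)⁺ = {X2}.
The closure contains neither all of R1 = {X2, X4, X5} nor all of R2 = {X1, X2, X3}, so the common attributes are not a superkey of either fragment. The join is lossy.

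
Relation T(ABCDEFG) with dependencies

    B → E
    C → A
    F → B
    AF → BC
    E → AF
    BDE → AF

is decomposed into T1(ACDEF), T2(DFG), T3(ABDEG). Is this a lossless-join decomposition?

Yes

Chase test. Columns are ABCDEFG; row i has aⱼ where attribute j ∈ Ti, else bᵢⱼ.
Initial tableau (one row per fragment):
  row 1: a1 b12 a3 a4 a5 a6 b17
  row 2: b21 b22 b23 a4 b25 a6 a7
  row 3: a1 a2 b33 a4 a5 b36 a7
Rows 1 and 2 agree on F; apply F→B and equate their B entries.
Rows 1 and 3 agree on E; apply E→AF and equate their AF entries.
Rows 1 and 2 agree on B; apply B→E and equate their E entries.
Rows 1 and 3 agree on F; apply F→B and equate their B entries.
Rows 1 and 3 agree on AF; apply AF→BC and equate their BC entries.
Rows 1 and 2 agree on E; apply E→AF and equate their AF entries.
Rows 1 and 2 agree on AF; apply AF→BC and equate their BC entries.
Row 2 is now all distinguished symbols — the join is lossless.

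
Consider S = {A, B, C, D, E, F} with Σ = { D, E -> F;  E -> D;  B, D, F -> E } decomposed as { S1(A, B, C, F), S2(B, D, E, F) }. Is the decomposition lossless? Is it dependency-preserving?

Lossless test: (B, F)⁺ = {B, F}, which is a superkey of neither fragment — lossy.
Dependency preservation: every FD's attributes lie within a single fragment, so each can be enforced locally — preserved.

lossy but dependency-preserving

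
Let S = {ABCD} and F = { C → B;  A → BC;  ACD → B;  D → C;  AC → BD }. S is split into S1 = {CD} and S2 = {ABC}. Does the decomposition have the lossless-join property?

Common attributes: S1 ∩ S2 = {C}.
Closure of {C}: C → B applies, adding B. So (C)⁺ = {BC}.
The closure contains neither all of S1 = {CD} nor all of S2 = {ABC}, so the common attributes are not a superkey of either fragment. The join is lossy.

No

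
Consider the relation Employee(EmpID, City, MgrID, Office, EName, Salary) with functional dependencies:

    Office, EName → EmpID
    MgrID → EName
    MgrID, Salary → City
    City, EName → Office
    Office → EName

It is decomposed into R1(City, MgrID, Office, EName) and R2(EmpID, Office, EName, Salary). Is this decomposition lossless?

Common attributes: R1 ∩ R2 = {Office, EName}.
Closure of {Office, EName}: Office, EName → EmpID applies, adding EmpID. So (Office, EName)⁺ = {EmpID, Office, EName}.
The closure contains neither all of R1 = {City, MgrID, Office, EName} nor all of R2 = {EmpID, Office, EName, Salary}, so the common attributes are not a superkey of either fragment. The join is lossy.

No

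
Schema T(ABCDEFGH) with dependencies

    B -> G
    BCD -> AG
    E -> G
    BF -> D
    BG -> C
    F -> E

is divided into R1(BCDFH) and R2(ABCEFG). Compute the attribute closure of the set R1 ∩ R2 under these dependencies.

ABCDEFG

R1 ∩ R2 = {BCF}.
B → G applies, adding G
BF → D applies, adding D
F → E applies, adding E
BCD → AG applies, adding A
Closure: {ABCDEFG}.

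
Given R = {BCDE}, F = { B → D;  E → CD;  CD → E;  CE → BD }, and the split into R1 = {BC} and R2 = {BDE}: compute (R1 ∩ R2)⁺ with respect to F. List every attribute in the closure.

BD

R1 ∩ R2 = {B}.
B → D applies, adding D
Closure: {BD}.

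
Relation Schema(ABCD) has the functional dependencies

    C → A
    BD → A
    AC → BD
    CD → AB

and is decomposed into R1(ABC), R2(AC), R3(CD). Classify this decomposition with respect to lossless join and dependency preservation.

Lossless test (chase): Rows 1 and 3 agree on C; apply C→A and equate their A entries. Rows 1 and 2 agree on AC; apply AC→BD and equate their BD entries. Rows 1 and 3 agree on AC; apply AC→BD and equate their BD entries. Row 1 is now all distinguished symbols — the join is lossless.
Dependency preservation: the restricted closure of {BD} across the fragments never reaches {A}, so BD → A cannot be enforced without a join — not preserved.

lossless but not dependency-preserving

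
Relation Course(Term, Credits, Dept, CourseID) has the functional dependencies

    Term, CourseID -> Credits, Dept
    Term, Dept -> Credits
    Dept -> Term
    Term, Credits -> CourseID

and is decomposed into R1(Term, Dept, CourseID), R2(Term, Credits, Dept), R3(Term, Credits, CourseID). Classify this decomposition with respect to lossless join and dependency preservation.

Lossless test (chase): Rows 1 and 3 agree on Term, CourseID; apply Term, CourseID→Credits, Dept and equate their Credits, Dept entries. Rows 1 and 2 agree on Term, Credits; apply Term, Credits→CourseID and equate their CourseID entries. Row 1 is now all distinguished symbols — the join is lossless.
Dependency preservation: Term, CourseID → Credits, Dept is not contained in any single fragment, but the restricted closure of its left-hand side across the fragments still reaches the right-hand side; the remaining FDs each lie inside some fragment. All dependencies are preserved.

lossless and dependency-preserving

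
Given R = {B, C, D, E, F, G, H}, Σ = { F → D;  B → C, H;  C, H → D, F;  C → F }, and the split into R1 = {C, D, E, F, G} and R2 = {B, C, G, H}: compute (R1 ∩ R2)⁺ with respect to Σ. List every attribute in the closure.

R1 ∩ R2 = {C, G}.
C → F applies, adding F
F → D applies, adding D
Closure: {C, D, F, G}.

C, D, F, G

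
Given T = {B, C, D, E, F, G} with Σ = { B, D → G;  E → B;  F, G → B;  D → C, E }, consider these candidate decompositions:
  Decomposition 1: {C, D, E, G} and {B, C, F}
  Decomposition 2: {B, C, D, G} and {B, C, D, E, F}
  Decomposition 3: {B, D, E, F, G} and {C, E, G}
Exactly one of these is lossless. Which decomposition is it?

Decomposition 1: common = {C}, closure = {C} → lossy.
Decomposition 2: common = {B, C, D}, closure = {B, C, D, E, G} → lossless.
Decomposition 3: common = {E, G}, closure = {B, E, G} → lossy.

Decomposition 2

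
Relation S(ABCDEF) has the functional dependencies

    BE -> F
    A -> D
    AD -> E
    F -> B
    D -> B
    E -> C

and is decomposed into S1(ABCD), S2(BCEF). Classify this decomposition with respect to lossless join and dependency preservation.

lossy and not dependency-preserving

Lossless test: (BC)⁺ = {BC}, which is a superkey of neither fragment — lossy.
Dependency preservation: the restricted closure of {AD} across the fragments never reaches {E}, so AD → E cannot be enforced without a join — not preserved.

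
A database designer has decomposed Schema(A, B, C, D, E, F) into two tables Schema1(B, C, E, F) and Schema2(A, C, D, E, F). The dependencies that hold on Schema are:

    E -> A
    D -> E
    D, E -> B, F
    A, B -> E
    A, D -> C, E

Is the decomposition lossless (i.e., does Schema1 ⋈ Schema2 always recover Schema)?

No

Common attributes: Schema1 ∩ Schema2 = {C, E, F}.
Closure of {C, E, F}: E → A applies, adding A. So (C, E, F)⁺ = {A, C, E, F}.
The closure contains neither all of Schema1 = {B, C, E, F} nor all of Schema2 = {A, C, D, E, F}, so the common attributes are not a superkey of either fragment. The join is lossy.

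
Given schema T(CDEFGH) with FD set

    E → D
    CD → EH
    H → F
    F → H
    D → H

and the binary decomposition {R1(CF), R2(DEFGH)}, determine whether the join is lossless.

No

Common attributes: R1 ∩ R2 = {F}.
Closure of {F}: F → H applies, adding H. So (F)⁺ = {FH}.
The closure contains neither all of R1 = {CF} nor all of R2 = {DEFGH}, so the common attributes are not a superkey of either fragment. The join is lossy.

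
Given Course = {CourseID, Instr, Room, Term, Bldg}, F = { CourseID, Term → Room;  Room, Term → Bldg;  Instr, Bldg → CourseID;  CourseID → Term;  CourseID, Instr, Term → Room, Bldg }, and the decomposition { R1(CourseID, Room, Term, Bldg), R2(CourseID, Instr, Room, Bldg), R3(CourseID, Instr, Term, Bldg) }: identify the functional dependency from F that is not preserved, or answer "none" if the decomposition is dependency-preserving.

none

CourseID, Term → Room lies within R1.
Room, Term → Bldg lies within R1.
Instr, Bldg → CourseID lies within R2.
CourseID → Term lies within R1.
CourseID, Instr, Term → Room, Bldg: restricted closure across fragments reaches Room, Bldg.
Every dependency is enforceable on the fragments, so the decomposition is dependency-preserving.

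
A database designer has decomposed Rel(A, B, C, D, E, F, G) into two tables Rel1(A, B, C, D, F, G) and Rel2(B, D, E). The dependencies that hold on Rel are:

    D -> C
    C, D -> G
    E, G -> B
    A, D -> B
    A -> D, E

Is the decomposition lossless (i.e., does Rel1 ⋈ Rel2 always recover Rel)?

No

Common attributes: Rel1 ∩ Rel2 = {B, D}.
Closure of {B, D}: D → C applies, adding C; C, D → G applies, adding G. So (B, D)⁺ = {B, C, D, G}.
The closure contains neither all of Rel1 = {A, B, C, D, F, G} nor all of Rel2 = {B, D, E}, so the common attributes are not a superkey of either fragment. The join is lossy.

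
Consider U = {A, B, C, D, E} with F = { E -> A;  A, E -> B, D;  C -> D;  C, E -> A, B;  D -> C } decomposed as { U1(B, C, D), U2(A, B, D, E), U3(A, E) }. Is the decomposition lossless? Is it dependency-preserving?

Lossless test (chase): Rows 2 and 3 agree on A, E; apply A, E→B, D and equate their B, D entries. Rows 1 and 2 agree on D; apply D→C and equate their C entries. Rows 1 and 3 agree on D; apply D→C and equate their C entries. Row 2 is now all distinguished symbols — the join is lossless.
Dependency preservation: C, E → A, B is not contained in any single fragment, but the restricted closure of its left-hand side across the fragments still reaches the right-hand side; the remaining FDs each lie inside some fragment. All dependencies are preserved.

lossless and dependency-preserving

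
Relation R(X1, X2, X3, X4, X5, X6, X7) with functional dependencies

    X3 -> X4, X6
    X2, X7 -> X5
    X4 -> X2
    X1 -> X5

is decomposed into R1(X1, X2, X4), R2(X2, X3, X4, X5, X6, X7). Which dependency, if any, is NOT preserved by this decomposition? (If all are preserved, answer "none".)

Check X1 → X5: no single fragment contains all of {X1, X5}, and the restricted closure of {X1} across the fragments never reaches {X5}.
X3 → X4, X6 is preserved.
X2, X7 → X5 is preserved.
X4 → X2 is preserved.

X1 -> X5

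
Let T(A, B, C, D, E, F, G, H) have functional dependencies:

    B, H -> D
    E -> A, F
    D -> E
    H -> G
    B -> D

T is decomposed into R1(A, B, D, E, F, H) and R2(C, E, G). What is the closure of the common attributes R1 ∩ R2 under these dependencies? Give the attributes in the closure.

A, E, F

R1 ∩ R2 = {E}.
E → A, F applies, adding A, F
Closure: {A, E, F}.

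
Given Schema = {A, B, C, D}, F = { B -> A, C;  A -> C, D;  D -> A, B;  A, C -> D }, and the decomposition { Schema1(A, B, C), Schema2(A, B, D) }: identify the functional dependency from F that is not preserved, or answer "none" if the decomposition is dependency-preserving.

none

B → A, C lies within Schema1.
A → C, D: restricted closure across fragments reaches C, D.
D → A, B lies within Schema2.
A, C → D: restricted closure across fragments reaches D.
Every dependency is enforceable on the fragments, so the decomposition is dependency-preserving.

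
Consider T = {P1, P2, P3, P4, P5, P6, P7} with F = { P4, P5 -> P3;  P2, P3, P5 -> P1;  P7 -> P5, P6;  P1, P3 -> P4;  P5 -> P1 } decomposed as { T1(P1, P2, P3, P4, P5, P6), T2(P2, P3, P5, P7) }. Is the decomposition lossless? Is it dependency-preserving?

Lossless test: (P2, P3, P5)⁺ = {P1, P2, P3, P4, P5}, which is a superkey of neither fragment — lossy.
Dependency preservation: the restricted closure of {P7} across the fragments never reaches {P5, P6}, so P7 → P5, P6 cannot be enforced without a join — not preserved.

lossy and not dependency-preserving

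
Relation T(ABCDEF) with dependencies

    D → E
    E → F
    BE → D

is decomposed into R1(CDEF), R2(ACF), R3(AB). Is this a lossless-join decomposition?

No

Chase test. Columns are ABCDEF; row i has aⱼ where attribute j ∈ Ri, else bᵢⱼ.
Initial tableau (one row per fragment):
  row 1: b11 b12 a3 a4 a5 a6
  row 2: a1 b22 a3 b24 b25 a6
  row 3: a1 a2 b33 b34 b35 b36
No row becomes fully distinguished — the join is lossy.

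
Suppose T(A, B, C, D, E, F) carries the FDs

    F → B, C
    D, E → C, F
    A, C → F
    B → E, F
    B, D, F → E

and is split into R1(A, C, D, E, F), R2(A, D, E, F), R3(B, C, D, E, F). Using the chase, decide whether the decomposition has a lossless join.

Chase test. Columns are A, B, C, D, E, F; row i has aⱼ where attribute j ∈ Ri, else bᵢⱼ.
Initial tableau (one row per fragment):
  row 1: a1 b12 a3 a4 a5 a6
  row 2: a1 b22 b23 a4 a5 a6
  row 3: b31 a2 a3 a4 a5 a6
Rows 1 and 2 agree on F; apply F→B, C and equate their B, C entries.
Rows 1 and 3 agree on F; apply F→B, C and equate their B, C entries.
Row 1 is now all distinguished symbols — the join is lossless.

Yes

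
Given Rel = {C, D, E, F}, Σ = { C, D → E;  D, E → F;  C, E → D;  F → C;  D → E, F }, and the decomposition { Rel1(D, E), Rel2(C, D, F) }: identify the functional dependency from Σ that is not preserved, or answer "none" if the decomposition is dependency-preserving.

Check C, E → D: no single fragment contains all of {C, D, E}, and the restricted closure of {C, E} across the fragments never reaches {D}.
C, D → E is preserved.
D, E → F is preserved.
F → C is preserved.
D → E, F is preserved.

C, E → D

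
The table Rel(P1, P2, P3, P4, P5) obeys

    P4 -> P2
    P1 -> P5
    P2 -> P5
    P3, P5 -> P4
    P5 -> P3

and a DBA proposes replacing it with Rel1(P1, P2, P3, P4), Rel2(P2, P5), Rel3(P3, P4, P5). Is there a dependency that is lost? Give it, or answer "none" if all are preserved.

none

P4 → P2 lies within Rel1.
P1 → P5: restricted closure across fragments reaches P5.
P2 → P5 lies within Rel2.
P3, P5 → P4 lies within Rel3.
P5 → P3 lies within Rel3.
Every dependency is enforceable on the fragments, so the decomposition is dependency-preserving.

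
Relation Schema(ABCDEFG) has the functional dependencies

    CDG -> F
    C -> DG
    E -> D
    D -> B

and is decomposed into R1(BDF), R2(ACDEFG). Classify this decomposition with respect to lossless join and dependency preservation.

Lossless test: (DF)⁺ = {BDF}, which contains all of one fragment — lossless.
Dependency preservation: every FD's attributes lie within a single fragment, so each can be enforced locally — preserved.

lossless and dependency-preserving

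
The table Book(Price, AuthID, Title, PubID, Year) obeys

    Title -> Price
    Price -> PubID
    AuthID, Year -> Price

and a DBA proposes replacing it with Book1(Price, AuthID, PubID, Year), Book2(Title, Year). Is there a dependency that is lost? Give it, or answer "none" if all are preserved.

Check Title → Price: no single fragment contains all of {Price, Title}, and the restricted closure of {Title} across the fragments never reaches {Price}.
Price → PubID is preserved.
AuthID, Year → Price is preserved.

Title -> Price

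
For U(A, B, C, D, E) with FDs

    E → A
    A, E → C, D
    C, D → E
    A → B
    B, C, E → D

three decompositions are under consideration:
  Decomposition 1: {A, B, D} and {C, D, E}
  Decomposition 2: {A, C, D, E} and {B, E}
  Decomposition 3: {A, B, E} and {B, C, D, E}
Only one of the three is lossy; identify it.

Decomposition 1

Decomposition 1: common = {D}, closure = {D} → lossy.
Decomposition 2: common = {E}, closure = {A, B, C, D, E} → lossless.
Decomposition 3: common = {B, E}, closure = {A, B, C, D, E} → lossless.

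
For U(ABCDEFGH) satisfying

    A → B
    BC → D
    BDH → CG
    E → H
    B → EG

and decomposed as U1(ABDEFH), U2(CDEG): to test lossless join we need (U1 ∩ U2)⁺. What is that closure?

DEH

U1 ∩ U2 = {DE}.
E → H applies, adding H
Closure: {DEH}.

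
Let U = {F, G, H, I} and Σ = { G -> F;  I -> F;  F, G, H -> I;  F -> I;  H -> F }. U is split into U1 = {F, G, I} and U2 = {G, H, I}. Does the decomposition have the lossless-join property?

Yes

Common attributes: U1 ∩ U2 = {G, I}.
Closure of {G, I}: G → F applies, adding F. So (G, I)⁺ = {F, G, I}.
This closure contains every attribute of U1, so U1 ∩ U2 → U1. The join is lossless.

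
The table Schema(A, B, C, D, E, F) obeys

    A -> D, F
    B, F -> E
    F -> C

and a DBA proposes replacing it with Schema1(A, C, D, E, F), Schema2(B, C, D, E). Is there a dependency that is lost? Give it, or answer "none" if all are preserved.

B, F -> E

Check B, F → E: no single fragment contains all of {B, E, F}, and the restricted closure of {B, F} across the fragments never reaches {E}.
A → D, F is preserved.
F → C is preserved.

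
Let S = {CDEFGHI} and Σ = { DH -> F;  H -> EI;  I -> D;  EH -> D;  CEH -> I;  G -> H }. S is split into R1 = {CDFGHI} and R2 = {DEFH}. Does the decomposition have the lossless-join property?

Common attributes: R1 ∩ R2 = {DFH}.
Closure of {DFH}: H → EI applies, adding EI. So (DFH)⁺ = {DEFHI}.
This closure contains every attribute of R2, so R1 ∩ R2 → R2. The join is lossless.

Yes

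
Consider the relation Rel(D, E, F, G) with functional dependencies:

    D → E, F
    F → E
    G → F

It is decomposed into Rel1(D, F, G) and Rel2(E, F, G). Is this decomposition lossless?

Common attributes: Rel1 ∩ Rel2 = {F, G}.
Closure of {F, G}: F → E applies, adding E. So (F, G)⁺ = {E, F, G}.
This closure contains every attribute of Rel2, so Rel1 ∩ Rel2 → Rel2. The join is lossless.

Yes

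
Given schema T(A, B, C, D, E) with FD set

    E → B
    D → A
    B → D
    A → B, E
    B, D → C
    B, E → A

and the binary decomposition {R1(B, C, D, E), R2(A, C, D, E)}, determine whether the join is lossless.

Yes

Common attributes: R1 ∩ R2 = {C, D, E}.
Closure of {C, D, E}: E → B applies, adding B; D → A applies, adding A. So (C, D, E)⁺ = {A, B, C, D, E}.
This closure contains every attribute of R1, so R1 ∩ R2 → R1. The join is lossless.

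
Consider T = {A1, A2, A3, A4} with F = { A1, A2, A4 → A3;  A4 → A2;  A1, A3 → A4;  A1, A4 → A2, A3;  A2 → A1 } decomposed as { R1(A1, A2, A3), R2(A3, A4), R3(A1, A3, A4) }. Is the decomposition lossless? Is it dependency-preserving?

Lossless test (chase): Rows 2 and 3 agree on A4; apply A4→A2 and equate their A2 entries. Rows 1 and 3 agree on A1, A3; apply A1, A3→A4 and equate their A4 entries. Rows 1 and 3 agree on A1, A4; apply A1, A4→A2, A3 and equate their A2, A3 entries. Rows 1 and 2 agree on A2; apply A2→A1 and equate their A1 entries. Row 1 is now all distinguished symbols — the join is lossless.
Dependency preservation: A1, A2, A4 → A3; A4 → A2; A1, A4 → A2, A3 are not contained in any single fragment, but the restricted closure of each left-hand side across the fragments still reaches the right-hand side; the remaining FDs each lie inside some fragment. All dependencies are preserved.

lossless and dependency-preserving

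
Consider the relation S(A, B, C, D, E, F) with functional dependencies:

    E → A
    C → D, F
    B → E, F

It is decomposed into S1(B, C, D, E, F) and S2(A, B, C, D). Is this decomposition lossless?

Yes

Common attributes: S1 ∩ S2 = {B, C, D}.
Closure of {B, C, D}: C → D, F applies, adding F; B → E, F applies, adding E; E → A applies, adding A. So (B, C, D)⁺ = {A, B, C, D, E, F}.
This closure contains every attribute of S1, so S1 ∩ S2 → S1. The join is lossless.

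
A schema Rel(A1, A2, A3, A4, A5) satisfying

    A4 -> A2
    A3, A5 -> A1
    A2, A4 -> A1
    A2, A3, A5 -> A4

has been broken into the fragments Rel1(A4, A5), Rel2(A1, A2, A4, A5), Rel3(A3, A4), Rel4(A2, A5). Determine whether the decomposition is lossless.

No

Chase test. Columns are A1, A2, A3, A4, A5; row i has aⱼ where attribute j ∈ Reli, else bᵢⱼ.
Initial tableau (one row per fragment):
  row 1: b11 b12 b13 a4 a5
  row 2: a1 a2 b23 a4 a5
  row 3: b31 b32 a3 a4 b35
  row 4: b41 a2 b43 b44 a5
Rows 1 and 2 agree on A4; apply A4→A2 and equate their A2 entries.
Rows 1 and 3 agree on A4; apply A4→A2 and equate their A2 entries.
Rows 1 and 2 agree on A2, A4; apply A2, A4→A1 and equate their A1 entries.
Rows 1 and 3 agree on A2, A4; apply A2, A4→A1 and equate their A1 entries.
No row becomes fully distinguished — the join is lossy.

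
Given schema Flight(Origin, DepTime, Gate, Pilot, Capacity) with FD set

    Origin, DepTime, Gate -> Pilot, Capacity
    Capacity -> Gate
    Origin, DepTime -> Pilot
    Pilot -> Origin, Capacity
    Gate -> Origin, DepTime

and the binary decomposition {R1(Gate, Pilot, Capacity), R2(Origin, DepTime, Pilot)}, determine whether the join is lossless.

Yes

Common attributes: R1 ∩ R2 = {Pilot}.
Closure of {Pilot}: Pilot → Origin, Capacity applies, adding Origin, Capacity; Capacity → Gate applies, adding Gate; Gate → Origin, DepTime applies, adding DepTime. So (Pilot)⁺ = {Origin, DepTime, Gate, Pilot, Capacity}.
This closure contains every attribute of R1, so R1 ∩ R2 → R1. The join is lossless.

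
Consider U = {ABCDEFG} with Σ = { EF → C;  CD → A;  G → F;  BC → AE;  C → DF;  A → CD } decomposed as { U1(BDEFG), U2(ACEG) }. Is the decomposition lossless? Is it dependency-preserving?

lossless but not dependency-preserving

Lossless test: (EG)⁺ = {ACDEFG}, which contains all of one fragment — lossless.
Dependency preservation: the restricted closure of {EF} across the fragments never reaches {C}, so EF → C cannot be enforced without a join — not preserved.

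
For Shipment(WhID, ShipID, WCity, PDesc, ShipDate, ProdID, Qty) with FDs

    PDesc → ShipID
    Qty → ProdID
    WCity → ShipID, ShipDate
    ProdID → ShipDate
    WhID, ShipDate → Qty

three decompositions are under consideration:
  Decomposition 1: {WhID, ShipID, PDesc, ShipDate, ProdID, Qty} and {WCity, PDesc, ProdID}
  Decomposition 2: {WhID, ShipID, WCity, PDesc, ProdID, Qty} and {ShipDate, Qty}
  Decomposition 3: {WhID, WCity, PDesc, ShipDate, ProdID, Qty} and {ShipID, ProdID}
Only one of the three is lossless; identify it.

Decomposition 2

Decomposition 1: common = {PDesc, ProdID}, closure = {ShipID, PDesc, ShipDate, ProdID} → lossy.
Decomposition 2: common = {Qty}, closure = {ShipDate, ProdID, Qty} → lossless.
Decomposition 3: common = {ProdID}, closure = {ShipDate, ProdID} → lossy.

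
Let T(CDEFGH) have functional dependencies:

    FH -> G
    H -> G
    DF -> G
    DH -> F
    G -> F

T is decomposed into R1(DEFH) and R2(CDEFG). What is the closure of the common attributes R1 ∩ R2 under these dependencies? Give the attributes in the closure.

DEFG

R1 ∩ R2 = {DEF}.
DF → G applies, adding G
Closure: {DEFG}.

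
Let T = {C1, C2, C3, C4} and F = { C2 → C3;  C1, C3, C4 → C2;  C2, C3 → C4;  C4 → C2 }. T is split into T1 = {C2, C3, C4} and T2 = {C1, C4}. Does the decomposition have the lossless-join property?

Common attributes: T1 ∩ T2 = {C4}.
Closure of {C4}: C4 → C2 applies, adding C2; C2 → C3 applies, adding C3. So (C4)⁺ = {C2, C3, C4}.
This closure contains every attribute of T1, so T1 ∩ T2 → T1. The join is lossless.

Yes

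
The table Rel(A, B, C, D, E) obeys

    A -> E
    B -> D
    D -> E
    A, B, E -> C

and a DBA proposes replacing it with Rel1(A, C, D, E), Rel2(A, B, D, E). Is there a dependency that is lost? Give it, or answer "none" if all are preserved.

Check A, B, E → C: no single fragment contains all of {A, B, C, E}, and the restricted closure of {A, B, E} across the fragments never reaches {C}.
A → E is preserved.
B → D is preserved.
D → E is preserved.

A, B, E -> C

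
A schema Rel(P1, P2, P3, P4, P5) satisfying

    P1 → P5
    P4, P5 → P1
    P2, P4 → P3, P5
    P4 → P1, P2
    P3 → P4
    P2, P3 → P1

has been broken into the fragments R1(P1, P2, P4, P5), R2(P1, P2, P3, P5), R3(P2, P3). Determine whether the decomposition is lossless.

No

Chase test. Columns are P1, P2, P3, P4, P5; row i has aⱼ where attribute j ∈ Ri, else bᵢⱼ.
Initial tableau (one row per fragment):
  row 1: a1 a2 b13 a4 a5
  row 2: a1 a2 a3 b24 a5
  row 3: b31 a2 a3 b34 b35
Rows 2 and 3 agree on P3; apply P3→P4 and equate their P4 entries.
Rows 2 and 3 agree on P2, P3; apply P2, P3→P1 and equate their P1 entries.
Rows 1 and 3 agree on P1; apply P1→P5 and equate their P5 entries.
No row becomes fully distinguished — the join is lossy.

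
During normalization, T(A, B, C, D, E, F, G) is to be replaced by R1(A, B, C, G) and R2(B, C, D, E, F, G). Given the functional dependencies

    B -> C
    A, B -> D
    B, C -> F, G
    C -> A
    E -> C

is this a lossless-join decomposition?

Common attributes: R1 ∩ R2 = {B, C, G}.
Closure of {B, C, G}: B, C → F, G applies, adding F; C → A applies, adding A; A, B → D applies, adding D. So (B, C, G)⁺ = {A, B, C, D, F, G}.
This closure contains every attribute of R1, so R1 ∩ R2 → R1. The join is lossless.

Yes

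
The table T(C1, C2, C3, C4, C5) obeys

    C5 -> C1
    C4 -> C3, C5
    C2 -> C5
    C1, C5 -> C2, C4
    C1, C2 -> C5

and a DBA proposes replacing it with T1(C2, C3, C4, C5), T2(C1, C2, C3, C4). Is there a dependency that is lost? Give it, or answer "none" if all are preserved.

none

C5 → C1: restricted closure across fragments reaches C1.
C4 → C3, C5 lies within T1.
C2 → C5 lies within T1.
C1, C5 → C2, C4: restricted closure across fragments reaches C2, C4.
C1, C2 → C5: restricted closure across fragments reaches C5.
Every dependency is enforceable on the fragments, so the decomposition is dependency-preserving.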